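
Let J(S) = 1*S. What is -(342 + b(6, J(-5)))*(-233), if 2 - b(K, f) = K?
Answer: 78754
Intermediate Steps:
J(S) = S
b(K, f) = 2 - K
-(342 + b(6, J(-5)))*(-233) = -(342 + (2 - 1*6))*(-233) = -(342 + (2 - 6))*(-233) = -(342 - 4)*(-233) = -338*(-233) = -1*(-78754) = 78754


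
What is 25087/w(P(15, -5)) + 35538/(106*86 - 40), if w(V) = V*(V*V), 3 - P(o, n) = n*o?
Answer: 4273079647/1076758488 ≈ 3.9685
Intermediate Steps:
P(o, n) = 3 - n*o
w(V) = V**3 (w(V) = V*V**2 = V**3)
25087/w(P(15, -5)) + 35538/(106*86 - 40) = 25087/((3 - 1*(-5)*15)**3) + 35538/(106*86 - 40) = 25087/((3 + 75)**3) + 35538/(9116 - 40) = 25087/(78**3) + 35538/9076 = 25087/474552 + 35538*(1/9076) = 25087*(1/474552) + 17769/4538 = 25087/474552 + 17769/4538 = 4273079647/1076758488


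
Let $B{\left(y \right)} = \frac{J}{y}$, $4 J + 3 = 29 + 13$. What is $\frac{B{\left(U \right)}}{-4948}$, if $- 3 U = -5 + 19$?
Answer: $\frac{117}{277088} \approx 0.00042225$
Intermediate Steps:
$U = - \frac{14}{3}$ ($U = - \frac{-5 + 19}{3} = \left(- \frac{1}{3}\right) 14 = - \frac{14}{3} \approx -4.6667$)
$J = \frac{39}{4}$ ($J = - \frac{3}{4} + \frac{29 + 13}{4} = - \frac{3}{4} + \frac{1}{4} \cdot 42 = - \frac{3}{4} + \frac{21}{2} = \frac{39}{4} \approx 9.75$)
$B{\left(y \right)} = \frac{39}{4 y}$
$\frac{B{\left(U \right)}}{-4948} = \frac{\frac{39}{4} \frac{1}{- \frac{14}{3}}}{-4948} = \frac{39}{4} \left(- \frac{3}{14}\right) \left(- \frac{1}{4948}\right) = \left(- \frac{117}{56}\right) \left(- \frac{1}{4948}\right) = \frac{117}{277088}$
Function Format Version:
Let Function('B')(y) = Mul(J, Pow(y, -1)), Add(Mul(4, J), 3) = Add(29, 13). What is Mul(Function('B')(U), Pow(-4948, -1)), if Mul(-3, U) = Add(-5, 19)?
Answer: Rational(117, 277088) ≈ 0.00042225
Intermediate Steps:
U = Rational(-14, 3) (U = Mul(Rational(-1, 3), Add(-5, 19)) = Mul(Rational(-1, 3), 14) = Rational(-14, 3) ≈ -4.6667)
J = Rational(39, 4) (J = Add(Rational(-3, 4), Mul(Rational(1, 4), Add(29, 13))) = Add(Rational(-3, 4), Mul(Rational(1, 4), 42)) = Add(Rational(-3, 4), Rational(21, 2)) = Rational(39, 4) ≈ 9.7500)
Function('B')(y) = Mul(Rational(39, 4), Pow(y, -1))
Mul(Function('B')(U), Pow(-4948, -1)) = Mul(Mul(Rational(39, 4), Pow(Rational(-14, 3), -1)), Pow(-4948, -1)) = Mul(Mul(Rational(39, 4), Rational(-3, 14)), Rational(-1, 4948)) = Mul(Rational(-117, 56), Rational(-1, 4948)) = Rational(117, 277088)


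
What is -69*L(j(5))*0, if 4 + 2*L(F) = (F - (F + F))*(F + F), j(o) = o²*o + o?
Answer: 0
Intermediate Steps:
j(o) = o + o³ (j(o) = o³ + o = o + o³)
L(F) = -2 - F² (L(F) = -2 + ((F - (F + F))*(F + F))/2 = -2 + ((F - 2*F)*(2*F))/2 = -2 + ((-F)*(2*F))/2 = -2 + (-2*F²)/2 = -2 - F²)
-69*L(j(5))*0 = -69*(-2 - (5 + 5³)²)*0 = -69*(-2 - (5 + 125)²)*0 = -69*(-2 - 1*130²)*0 = -69*(-2 - 1*16900)*0 = -69*(-2 - 16900)*0 = -69*(-16902)*0 = 1166238*0 = 0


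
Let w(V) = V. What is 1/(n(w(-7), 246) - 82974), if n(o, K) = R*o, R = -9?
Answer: -1/82911 ≈ -1.2061e-5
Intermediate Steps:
n(o, K) = -9*o
1/(n(w(-7), 246) - 82974) = 1/(-9*(-7) - 82974) = 1/(63 - 82974) = 1/(-82911) = -1/82911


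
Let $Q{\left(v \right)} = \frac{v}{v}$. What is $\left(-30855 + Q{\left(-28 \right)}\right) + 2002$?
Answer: $-28852$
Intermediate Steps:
$Q{\left(v \right)} = 1$
$\left(-30855 + Q{\left(-28 \right)}\right) + 2002 = \left(-30855 + 1\right) + 2002 = -30854 + 2002 = -28852$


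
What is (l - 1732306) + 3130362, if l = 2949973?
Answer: 4348029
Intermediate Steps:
(l - 1732306) + 3130362 = (2949973 - 1732306) + 3130362 = 1217667 + 3130362 = 4348029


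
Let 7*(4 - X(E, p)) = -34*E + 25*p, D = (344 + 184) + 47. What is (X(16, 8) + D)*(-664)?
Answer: -2919608/7 ≈ -4.1709e+5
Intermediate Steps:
D = 575 (D = 528 + 47 = 575)
X(E, p) = 4 - 25*p/7 + 34*E/7 (X(E, p) = 4 - (-34*E + 25*p)/7 = 4 + (-25*p/7 + 34*E/7) = 4 - 25*p/7 + 34*E/7)
(X(16, 8) + D)*(-664) = ((4 - 25/7*8 + (34/7)*16) + 575)*(-664) = ((4 - 200/7 + 544/7) + 575)*(-664) = (372/7 + 575)*(-664) = (4397/7)*(-664) = -2919608/7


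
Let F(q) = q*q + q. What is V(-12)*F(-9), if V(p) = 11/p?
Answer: -66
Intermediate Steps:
F(q) = q + q² (F(q) = q² + q = q + q²)
V(-12)*F(-9) = (11/(-12))*(-9*(1 - 9)) = (11*(-1/12))*(-9*(-8)) = -11/12*72 = -66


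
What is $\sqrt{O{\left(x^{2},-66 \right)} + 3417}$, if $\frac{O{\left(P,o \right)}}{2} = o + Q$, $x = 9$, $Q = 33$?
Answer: $\sqrt{3351} \approx 57.888$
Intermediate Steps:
$O{\left(P,o \right)} = 66 + 2 o$ ($O{\left(P,o \right)} = 2 \left(o + 33\right) = 2 \left(33 + o\right) = 66 + 2 o$)
$\sqrt{O{\left(x^{2},-66 \right)} + 3417} = \sqrt{\left(66 + 2 \left(-66\right)\right) + 3417} = \sqrt{\left(66 - 132\right) + 3417} = \sqrt{-66 + 3417} = \sqrt{3351}$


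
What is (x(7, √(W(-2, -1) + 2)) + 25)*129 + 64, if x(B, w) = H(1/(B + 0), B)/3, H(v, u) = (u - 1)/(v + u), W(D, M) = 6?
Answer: 83128/25 ≈ 3325.1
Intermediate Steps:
H(v, u) = (-1 + u)/(u + v)
x(B, w) = (-1 + B)/(3*(B + 1/B)) (x(B, w) = ((-1 + B)/(B + 1/(B + 0)))/3 = ((-1 + B)/(B + 1/B))*(⅓) = (-1 + B)/(3*(B + 1/B)))
(x(7, √(W(-2, -1) + 2)) + 25)*129 + 64 = ((⅓)*7*(-1 + 7)/(1 + 7²) + 25)*129 + 64 = ((⅓)*7*6/(1 + 49) + 25)*129 + 64 = ((⅓)*7*6/50 + 25)*129 + 64 = ((⅓)*7*(1/50)*6 + 25)*129 + 64 = (7/25 + 25)*129 + 64 = (632/25)*129 + 64 = 81528/25 + 64 = 83128/25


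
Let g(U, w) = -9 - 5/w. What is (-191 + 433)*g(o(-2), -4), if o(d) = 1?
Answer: -3751/2 ≈ -1875.5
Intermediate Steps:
(-191 + 433)*g(o(-2), -4) = (-191 + 433)*(-9 - 5/(-4)) = 242*(-9 - 5*(-1/4)) = 242*(-9 + 5/4) = 242*(-31/4) = -3751/2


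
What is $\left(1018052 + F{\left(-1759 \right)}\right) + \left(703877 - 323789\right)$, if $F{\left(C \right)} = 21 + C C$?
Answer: $4492242$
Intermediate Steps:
$F{\left(C \right)} = 21 + C^{2}$
$\left(1018052 + F{\left(-1759 \right)}\right) + \left(703877 - 323789\right) = \left(1018052 + \left(21 + \left(-1759\right)^{2}\right)\right) + \left(703877 - 323789\right) = \left(1018052 + \left(21 + 3094081\right)\right) + 380088 = \left(1018052 + 3094102\right) + 380088 = 4112154 + 380088 = 4492242$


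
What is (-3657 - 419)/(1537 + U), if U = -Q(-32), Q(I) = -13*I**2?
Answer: -4076/14849 ≈ -0.27450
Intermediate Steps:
U = 13312 (U = -(-13)*(-32)**2 = -(-13)*1024 = -1*(-13312) = 13312)
(-3657 - 419)/(1537 + U) = (-3657 - 419)/(1537 + 13312) = -4076/14849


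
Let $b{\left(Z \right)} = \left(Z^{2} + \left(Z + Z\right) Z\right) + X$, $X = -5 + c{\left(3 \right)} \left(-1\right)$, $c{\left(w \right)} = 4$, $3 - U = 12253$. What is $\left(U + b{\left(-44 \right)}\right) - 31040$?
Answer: $-37491$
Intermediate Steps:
$U = -12250$ ($U = 3 - 12253 = -12250$)
$X = -9$ ($X = -5 + 4 \left(-1\right) = -5 - 4 = -9$)
$b{\left(Z \right)} = -9 + 3 Z^{2}$ ($b{\left(Z \right)} = \left(Z^{2} + \left(Z + Z\right) Z\right) - 9 = \left(Z^{2} + 2 Z Z\right) - 9 = \left(Z^{2} + 2 Z^{2}\right) - 9 = 3 Z^{2} - 9 = -9 + 3 Z^{2}$)
$\left(U + b{\left(-44 \right)}\right) - 31040 = \left(-12250 - \left(9 - 3 \left(-44\right)^{2}\right)\right) - 31040 = \left(-12250 + \left(-9 + 3 \cdot 1936\right)\right) - 31040 = \left(-12250 + \left(-9 + 5808\right)\right) - 31040 = \left(-12250 + 5799\right) - 31040 = -6451 - 31040 = -37491$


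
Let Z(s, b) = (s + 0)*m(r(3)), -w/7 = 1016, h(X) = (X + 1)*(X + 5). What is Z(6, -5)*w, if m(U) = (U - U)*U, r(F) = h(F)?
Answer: 0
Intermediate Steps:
h(X) = (1 + X)*(5 + X)
r(F) = 5 + F**2 + 6*F
w = -7112 (w = -7*1016 = -7112)
m(U) = 0 (m(U) = 0*U = 0)
Z(s, b) = 0 (Z(s, b) = (s + 0)*0 = s*0 = 0)
Z(6, -5)*w = 0*(-7112) = 0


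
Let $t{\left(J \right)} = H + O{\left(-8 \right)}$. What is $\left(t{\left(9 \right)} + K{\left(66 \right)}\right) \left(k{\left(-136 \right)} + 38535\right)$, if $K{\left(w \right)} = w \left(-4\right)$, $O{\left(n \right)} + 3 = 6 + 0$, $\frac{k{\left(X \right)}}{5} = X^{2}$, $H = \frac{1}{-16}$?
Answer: $- \frac{547249655}{16} \approx -3.4203 \cdot 10^{7}$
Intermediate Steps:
$H = - \frac{1}{16} \approx -0.0625$
$k{\left(X \right)} = 5 X^{2}$
$O{\left(n \right)} = 3$ ($O{\left(n \right)} = -3 + \left(6 + 0\right) = -3 + 6 = 3$)
$K{\left(w \right)} = - 4 w$
$t{\left(J \right)} = \frac{47}{16}$ ($t{\left(J \right)} = - \frac{1}{16} + 3 = \frac{47}{16}$)
$\left(t{\left(9 \right)} + K{\left(66 \right)}\right) \left(k{\left(-136 \right)} + 38535\right) = \left(\frac{47}{16} - 264\right) \left(5 \left(-136\right)^{2} + 38535\right) = \left(\frac{47}{16} - 264\right) \left(5 \cdot 18496 + 38535\right) = - \frac{4177 \left(92480 + 38535\right)}{16} = \left(- \frac{4177}{16}\right) 131015 = - \frac{547249655}{16}$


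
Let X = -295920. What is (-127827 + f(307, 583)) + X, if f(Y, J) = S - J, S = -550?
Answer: -424880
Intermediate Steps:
f(Y, J) = -550 - J
(-127827 + f(307, 583)) + X = (-127827 + (-550 - 1*583)) - 295920 = (-127827 + (-550 - 583)) - 295920 = (-127827 - 1133) - 295920 = -128960 - 295920 = -424880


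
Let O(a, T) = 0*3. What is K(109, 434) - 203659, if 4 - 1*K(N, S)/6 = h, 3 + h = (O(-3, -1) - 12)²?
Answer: -204481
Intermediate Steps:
O(a, T) = 0
h = 141 (h = -3 + (0 - 12)² = -3 + (-12)² = -3 + 144 = 141)
K(N, S) = -822 (K(N, S) = 24 - 6*141 = 24 - 846 = -822)
K(109, 434) - 203659 = -822 - 203659 = -204481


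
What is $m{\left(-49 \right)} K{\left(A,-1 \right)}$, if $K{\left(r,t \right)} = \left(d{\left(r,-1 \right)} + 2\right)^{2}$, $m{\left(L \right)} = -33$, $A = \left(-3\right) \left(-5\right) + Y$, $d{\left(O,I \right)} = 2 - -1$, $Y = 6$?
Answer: $-825$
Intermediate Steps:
$d{\left(O,I \right)} = 3$ ($d{\left(O,I \right)} = 2 + 1 = 3$)
$A = 21$ ($A = \left(-3\right) \left(-5\right) + 6 = 15 + 6 = 21$)
$K{\left(r,t \right)} = 25$ ($K{\left(r,t \right)} = \left(3 + 2\right)^{2} = 5^{2} = 25$)
$m{\left(-49 \right)} K{\left(A,-1 \right)} = \left(-33\right) 25 = -825$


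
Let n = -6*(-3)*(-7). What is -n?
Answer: 126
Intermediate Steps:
n = -126 (n = 18*(-7) = -126)
-n = -1*(-126) = 126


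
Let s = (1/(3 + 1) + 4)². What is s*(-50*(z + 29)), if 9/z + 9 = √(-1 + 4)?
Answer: -5252575/208 + 21675*√3/208 ≈ -25072.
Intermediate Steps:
z = 9/(-9 + √3) (z = 9/(-9 + √(-1 + 4)) = 9/(-9 + √3) ≈ -1.2383)
s = 289/16 (s = (1/4 + 4)² = (¼ + 4)² = (17/4)² = 289/16 ≈ 18.063)
s*(-50*(z + 29)) = 289*(-50*((-27/26 - 3*√3/26) + 29))/16 = 289*(-50*(727/26 - 3*√3/26))/16 = 289*(-18175/13 + 75*√3/13)/16 = -5252575/208 + 21675*√3/208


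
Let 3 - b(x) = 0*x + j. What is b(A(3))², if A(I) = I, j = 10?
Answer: 49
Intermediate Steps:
b(x) = -7 (b(x) = 3 - (0*x + 10) = 3 - (0 + 10) = 3 - 1*10 = 3 - 10 = -7)
b(A(3))² = (-7)² = 49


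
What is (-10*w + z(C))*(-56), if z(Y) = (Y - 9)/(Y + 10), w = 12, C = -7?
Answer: 21056/3 ≈ 7018.7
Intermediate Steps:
z(Y) = (-9 + Y)/(10 + Y)
(-10*w + z(C))*(-56) = (-10*12 + (-9 - 7)/(10 - 7))*(-56) = (-120 - 16/3)*(-56) = -376/3*(-56) = 21056/3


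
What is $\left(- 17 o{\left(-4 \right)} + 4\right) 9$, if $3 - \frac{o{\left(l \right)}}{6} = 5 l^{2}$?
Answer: $70722$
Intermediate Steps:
$o{\left(l \right)} = 18 - 30 l^{2}$ ($o{\left(l \right)} = 18 - 6 \cdot 5 l^{2} = 18 - 30 l^{2}$)
$\left(- 17 o{\left(-4 \right)} + 4\right) 9 = \left(- 17 \left(18 - 30 \left(-4\right)^{2}\right) + 4\right) 9 = \left(- 17 \left(18 - 480\right) + 4\right) 9 = \left(\left(-17\right) \left(-462\right) + 4\right) 9 = \left(7854 + 4\right) 9 = 7858 \cdot 9 = 70722$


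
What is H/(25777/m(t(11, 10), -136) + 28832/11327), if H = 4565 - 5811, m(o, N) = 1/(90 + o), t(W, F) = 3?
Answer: -14113442/27153804179 ≈ -0.00051976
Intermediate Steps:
H = -1246
H/(25777/m(t(11, 10), -136) + 28832/11327) = -1246/(25777/(1/(90 + 3)) + 28832/11327) = -1246/(25777/(1/93) + 28832*(1/11327)) = -1246/(25777/(1/93) + 28832/11327) = -1246/(25777*93 + 28832/11327) = -1246/(2397261 + 28832/11327) = -1246/27153804179/11327 = -1246*11327/27153804179 = -14113442/27153804179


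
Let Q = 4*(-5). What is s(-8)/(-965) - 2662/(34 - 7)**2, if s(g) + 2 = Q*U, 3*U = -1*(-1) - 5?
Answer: -2586812/703485 ≈ -3.6771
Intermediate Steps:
Q = -20
U = -4/3 (U = (-1*(-1) - 5)/3 = (1 - 5)/3 = (1/3)*(-4) = -4/3 ≈ -1.3333)
s(g) = 74/3 (s(g) = -2 - 20*(-4/3) = -2 + 80/3 = 74/3)
s(-8)/(-965) - 2662/(34 - 7)**2 = (74/3)/(-965) - 2662/(34 - 7)**2 = (74/3)*(-1/965) - 2662/(27**2) = -74/2895 - 2662/729 = -2586812/703485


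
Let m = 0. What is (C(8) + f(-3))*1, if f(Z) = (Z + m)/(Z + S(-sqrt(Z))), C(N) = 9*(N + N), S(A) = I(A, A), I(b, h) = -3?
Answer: 289/2 ≈ 144.50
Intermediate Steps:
S(A) = -3
C(N) = 18*N (C(N) = 9*(2*N) = 18*N)
f(Z) = Z/(-3 + Z) (f(Z) = (Z + 0)/(Z - 3) = Z/(-3 + Z))
(C(8) + f(-3))*1 = (18*8 - 3/(-3 - 3))*1 = (144 - 3/(-6))*1 = (144 - 3*(-1/6))*1 = (144 + 1/2)*1 = (289/2)*1 = 289/2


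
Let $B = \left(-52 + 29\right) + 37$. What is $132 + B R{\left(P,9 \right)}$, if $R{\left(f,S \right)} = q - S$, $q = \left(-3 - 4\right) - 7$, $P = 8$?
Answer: $-190$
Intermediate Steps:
$q = -14$ ($q = \left(-3 - 4\right) - 7 = -7 - 7 = -14$)
$B = 14$ ($B = -23 + 37 = 14$)
$R{\left(f,S \right)} = -14 - S$
$132 + B R{\left(P,9 \right)} = 132 + 14 \left(-14 - 9\right) = 132 + 14 \left(-23\right) = 132 - 322 = -190$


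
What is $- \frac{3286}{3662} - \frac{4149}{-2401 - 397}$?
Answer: $\frac{2999705}{5123138} \approx 0.58552$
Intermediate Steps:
$- \frac{3286}{3662} - \frac{4149}{-2401 - 397} = \left(-3286\right) \frac{1}{3662} - \frac{4149}{-2798} = - \frac{1643}{1831} - - \frac{4149}{2798} = - \frac{1643}{1831} + \frac{4149}{2798} = \frac{2999705}{5123138}$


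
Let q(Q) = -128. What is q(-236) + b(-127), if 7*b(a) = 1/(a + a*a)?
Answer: -14337791/112014 ≈ -128.00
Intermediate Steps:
b(a) = 1/(7*(a + a²)) (b(a) = 1/(7*(a + a*a)) = 1/(7*(a + a²)))
q(-236) + b(-127) = -128 + (⅐)/(-127*(1 - 127)) = -128 + (⅐)*(-1/127)/(-126) = -128 + (⅐)*(-1/127)*(-1/126) = -128 + 1/112014 = -14337791/112014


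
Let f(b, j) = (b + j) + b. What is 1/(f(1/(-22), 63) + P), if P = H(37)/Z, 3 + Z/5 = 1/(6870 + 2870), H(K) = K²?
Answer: -321409/9115384 ≈ -0.035260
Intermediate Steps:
f(b, j) = j + 2*b
Z = -29219/1948 (Z = -15 + 5/(6870 + 2870) = -15 + 5/9740 = -15 + 5*(1/9740) = -15 + 1/1948 = -29219/1948 ≈ -14.999)
P = -2666812/29219 (P = 37²/(-29219/1948) = 1369*(-1948/29219) = -2666812/29219 ≈ -91.270)
1/(f(1/(-22), 63) + P) = 1/((63 + 2/(-22)) - 2666812/29219) = 1/((63 + 2*(-1/22)) - 2666812/29219) = 1/((63 - 1/11) - 2666812/29219) = 1/(692/11 - 2666812/29219) = 1/(-9115384/321409) = -321409/9115384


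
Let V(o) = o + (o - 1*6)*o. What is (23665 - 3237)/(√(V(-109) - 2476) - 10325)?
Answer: -8436764/4263827 - 20428*√398/21319135 ≈ -1.9978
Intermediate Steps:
V(o) = o + o*(-6 + o) (V(o) = o + (o - 6)*o = o + (-6 + o)*o = o + o*(-6 + o))
(23665 - 3237)/(√(V(-109) - 2476) - 10325) = (23665 - 3237)/(√(-109*(-5 - 109) - 2476) - 10325) = 20428/(√(-109*(-114) - 2476) - 10325) = 20428/(√(12426 - 2476) - 10325) = 20428/(√9950 - 10325) = 20428/(5*√398 - 10325) = 20428/(-10325 + 5*√398)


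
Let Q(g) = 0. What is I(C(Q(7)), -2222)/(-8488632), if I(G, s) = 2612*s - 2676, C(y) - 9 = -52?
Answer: 1451635/2122158 ≈ 0.68404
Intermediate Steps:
C(y) = -43 (C(y) = 9 - 52 = -43)
I(G, s) = -2676 + 2612*s
I(C(Q(7)), -2222)/(-8488632) = (-2676 + 2612*(-2222))/(-8488632) = (-2676 - 5803864)*(-1/8488632) = -5806540*(-1/8488632) = 1451635/2122158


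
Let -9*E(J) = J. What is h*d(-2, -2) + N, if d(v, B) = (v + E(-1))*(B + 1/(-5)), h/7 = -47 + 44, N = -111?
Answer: -2974/15 ≈ -198.27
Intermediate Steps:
E(J) = -J/9
h = -21 (h = 7*(-47 + 44) = 7*(-3) = -21)
d(v, B) = (-⅕ + B)*(⅑ + v) (d(v, B) = (v - ⅑*(-1))*(B + 1/(-5)) = (v + ⅑)*(B - ⅕) = (⅑ + v)*(-⅕ + B) = (-⅕ + B)*(⅑ + v))
h*d(-2, -2) + N = -21*(-1/45 - ⅕*(-2) + (⅑)*(-2) - 2*(-2)) - 111 = -21*(-1/45 + ⅖ - 2/9 + 4) - 111 = -21*187/45 - 111 = -1309/15 - 111 = -2974/15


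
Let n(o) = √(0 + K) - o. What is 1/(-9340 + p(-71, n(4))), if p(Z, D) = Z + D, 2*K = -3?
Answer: -18830/177284453 - I*√6/177284453 ≈ -0.00010621 - 1.3817e-8*I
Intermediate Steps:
K = -3/2 (K = (½)*(-3) = -3/2 ≈ -1.5000)
n(o) = -o + I*√6/2 (n(o) = √(0 - 3/2) - o = √(-3/2) - o = I*√6/2 - o = -o + I*√6/2)
p(Z, D) = D + Z
1/(-9340 + p(-71, n(4))) = 1/(-9340 + ((-1*4 + I*√6/2) - 71)) = 1/(-9340 + ((-4 + I*√6/2) - 71)) = 1/(-9340 + (-75 + I*√6/2)) = 1/(-9415 + I*√6/2)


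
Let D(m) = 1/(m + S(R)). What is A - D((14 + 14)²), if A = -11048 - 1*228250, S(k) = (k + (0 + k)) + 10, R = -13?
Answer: -183780865/768 ≈ -2.3930e+5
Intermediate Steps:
S(k) = 10 + 2*k (S(k) = (k + k) + 10 = 2*k + 10 = 10 + 2*k)
D(m) = 1/(-16 + m) (D(m) = 1/(m + (10 + 2*(-13))) = 1/(m + (10 - 26)) = 1/(m - 16) = 1/(-16 + m))
A = -239298 (A = -11048 - 228250 = -239298)
A - D((14 + 14)²) = -239298 - 1/(-16 + (14 + 14)²) = -239298 - 1/(-16 + 28²) = -239298 - 1/(-16 + 784) = -239298 - 1/768 = -183780865/768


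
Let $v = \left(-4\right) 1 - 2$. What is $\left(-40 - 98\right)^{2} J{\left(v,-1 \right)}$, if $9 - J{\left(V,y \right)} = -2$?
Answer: $209484$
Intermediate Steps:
$v = -6$ ($v = -4 - 2 = -6$)
$J{\left(V,y \right)} = 11$ ($J{\left(V,y \right)} = 9 - -2 = 9 + 2 = 11$)
$\left(-40 - 98\right)^{2} J{\left(v,-1 \right)} = \left(-40 - 98\right)^{2} \cdot 11 = \left(-138\right)^{2} \cdot 11 = 19044 \cdot 11 = 209484$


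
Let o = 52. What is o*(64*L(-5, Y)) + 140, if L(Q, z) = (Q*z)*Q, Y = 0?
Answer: 140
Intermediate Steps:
L(Q, z) = z*Q²
o*(64*L(-5, Y)) + 140 = 52*(64*(0*(-5)²)) + 140 = 52*(64*(0*25)) + 140 = 52*(64*0) + 140 = 52*0 + 140 = 0 + 140 = 140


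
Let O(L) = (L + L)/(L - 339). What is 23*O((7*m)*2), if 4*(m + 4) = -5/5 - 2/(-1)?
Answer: 1610/261 ≈ 6.1686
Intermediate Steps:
m = -15/4 (m = -4 + (-5/5 - 2/(-1))/4 = -4 + (-5*⅕ - 2*(-1))/4 = -4 + (-1 + 2)/4 = -4 + (¼)*1 = -4 + ¼ = -15/4 ≈ -3.7500)
O(L) = 2*L/(-339 + L) (O(L) = (2*L)/(-339 + L) = 2*L/(-339 + L))
23*O((7*m)*2) = 23*(2*((7*(-15/4))*2)/(-339 + (7*(-15/4))*2)) = 23*(2*(-105/4*2)/(-339 - 105/4*2)) = 23*(2*(-105/2)/(-339 - 105/2)) = 23*(2*(-105/2)/(-783/2)) = 23*(2*(-105/2)*(-2/783)) = 23*(70/261) = 1610/261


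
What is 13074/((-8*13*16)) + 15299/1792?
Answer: 15851/23296 ≈ 0.68042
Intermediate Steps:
13074/((-8*13*16)) + 15299/1792 = 13074/((-104*16)) + 15299*(1/1792) = 13074/(-1664) + 15299/1792 = 13074*(-1/1664) + 15299/1792 = -6537/832 + 15299/1792 = 15851/23296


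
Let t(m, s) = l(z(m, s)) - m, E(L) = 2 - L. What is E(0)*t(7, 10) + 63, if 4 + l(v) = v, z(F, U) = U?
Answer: 61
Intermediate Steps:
l(v) = -4 + v
t(m, s) = -4 + s - m (t(m, s) = (-4 + s) - m = -4 + s - m)
E(0)*t(7, 10) + 63 = (2 - 1*0)*(-4 + 10 - 1*7) + 63 = (2 + 0)*(-4 + 10 - 7) + 63 = 2*(-1) + 63 = -2 + 63 = 61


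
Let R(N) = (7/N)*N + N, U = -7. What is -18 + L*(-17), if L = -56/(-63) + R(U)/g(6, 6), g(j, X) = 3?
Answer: -298/9 ≈ -33.111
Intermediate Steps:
R(N) = 7 + N
L = 8/9 (L = -56/(-63) + (7 - 7)/3 = -56*(-1/63) + 0*(⅓) = 8/9 + 0 = 8/9 ≈ 0.88889)
-18 + L*(-17) = -18 + (8/9)*(-17) = -18 - 136/9 = -298/9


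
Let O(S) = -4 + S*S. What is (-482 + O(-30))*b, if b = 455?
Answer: 188370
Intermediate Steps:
O(S) = -4 + S²
(-482 + O(-30))*b = (-482 + (-4 + (-30)²))*455 = (-482 + (-4 + 900))*455 = (-482 + 896)*455 = 414*455 = 188370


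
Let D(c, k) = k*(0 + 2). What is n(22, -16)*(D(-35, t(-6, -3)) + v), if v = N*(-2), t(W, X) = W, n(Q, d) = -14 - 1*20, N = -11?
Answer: -340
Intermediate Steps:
n(Q, d) = -34 (n(Q, d) = -14 - 20 = -34)
v = 22 (v = -11*(-2) = 22)
D(c, k) = 2*k (D(c, k) = k*2 = 2*k)
n(22, -16)*(D(-35, t(-6, -3)) + v) = -34*(2*(-6) + 22) = -34*(-12 + 22) = -34*10 = -340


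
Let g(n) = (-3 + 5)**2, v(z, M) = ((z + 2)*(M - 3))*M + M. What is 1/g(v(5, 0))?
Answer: 1/4 ≈ 0.25000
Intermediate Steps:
v(z, M) = M + M*(-3 + M)*(2 + z) (v(z, M) = ((2 + z)*(-3 + M))*M + M = ((-3 + M)*(2 + z))*M + M = M*(-3 + M)*(2 + z) + M = M + M*(-3 + M)*(2 + z))
g(n) = 4 (g(n) = 2**2 = 4)
1/g(v(5, 0)) = 1/4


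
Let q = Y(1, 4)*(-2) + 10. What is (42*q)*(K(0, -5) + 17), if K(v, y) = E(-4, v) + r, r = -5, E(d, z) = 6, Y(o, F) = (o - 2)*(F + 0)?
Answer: 13608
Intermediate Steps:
Y(o, F) = F*(-2 + o) (Y(o, F) = (-2 + o)*F = F*(-2 + o))
q = 18 (q = (4*(-2 + 1))*(-2) + 10 = (4*(-1))*(-2) + 10 = -4*(-2) + 10 = 8 + 10 = 18)
K(v, y) = 1 (K(v, y) = 6 - 5 = 1)
(42*q)*(K(0, -5) + 17) = (42*18)*(1 + 17) = 756*18 = 13608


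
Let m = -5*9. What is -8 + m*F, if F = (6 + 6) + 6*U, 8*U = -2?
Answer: -961/2 ≈ -480.50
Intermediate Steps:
U = -¼ (U = (⅛)*(-2) = -¼ ≈ -0.25000)
m = -45
F = 21/2 (F = (6 + 6) + 6*(-¼) = 12 - 3/2 = 21/2 ≈ 10.500)
-8 + m*F = -8 - 45*21/2 = -8 - 945/2 = -961/2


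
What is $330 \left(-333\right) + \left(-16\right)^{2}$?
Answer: $-109634$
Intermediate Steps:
$330 \left(-333\right) + \left(-16\right)^{2} = -109890 + 256 = -109634$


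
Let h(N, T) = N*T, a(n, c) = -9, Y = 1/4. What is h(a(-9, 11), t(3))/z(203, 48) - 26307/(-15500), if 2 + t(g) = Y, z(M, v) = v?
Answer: 502287/248000 ≈ 2.0254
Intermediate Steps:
Y = ¼ ≈ 0.25000
t(g) = -7/4 (t(g) = -2 + ¼ = -7/4)
h(a(-9, 11), t(3))/z(203, 48) - 26307/(-15500) = -9*(-7/4)/48 - 26307/(-15500) = (63/4)*(1/48) - 26307*(-1/15500) = 21/64 + 26307/15500 = 502287/248000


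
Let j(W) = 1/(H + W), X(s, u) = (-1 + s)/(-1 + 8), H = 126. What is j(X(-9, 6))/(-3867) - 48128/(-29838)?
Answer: 27048093701/16769075352 ≈ 1.6130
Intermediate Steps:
X(s, u) = -⅐ + s/7 (X(s, u) = (-1 + s)/7 = (-1 + s)*(⅐) = -⅐ + s/7)
j(W) = 1/(126 + W)
j(X(-9, 6))/(-3867) - 48128/(-29838) = 1/((126 + (-⅐ + (⅐)*(-9)))*(-3867)) - 48128/(-29838) = -1/3867/(126 + (-⅐ - 9/7)) - 48128*(-1/29838) = -1/3867/(126 - 10/7) + 24064/14919 = -1/3867/(872/7) + 24064/14919 = (7/872)*(-1/3867) + 24064/14919 = -7/3372024 + 24064/14919 = 27048093701/16769075352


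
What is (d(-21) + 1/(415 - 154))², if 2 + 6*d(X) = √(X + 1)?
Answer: (-86 + 87*I*√5)²/68121 ≈ -0.44698 - 0.49119*I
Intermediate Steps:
d(X) = -⅓ + √(1 + X)/6 (d(X) = -⅓ + √(X + 1)/6 = -⅓ + √(1 + X)/6)
(d(-21) + 1/(415 - 154))² = ((-⅓ + √(1 - 21)/6) + 1/(415 - 154))² = ((-⅓ + √(-20)/6) + 1/261)² = ((-⅓ + (2*I*√5)/6) + 1/261)² = ((-⅓ + I*√5/3) + 1/261)² = (-86/261 + I*√5/3)²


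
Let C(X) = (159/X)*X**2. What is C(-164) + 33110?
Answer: 7034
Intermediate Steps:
C(X) = 159*X
C(-164) + 33110 = 159*(-164) + 33110 = -26076 + 33110 = 7034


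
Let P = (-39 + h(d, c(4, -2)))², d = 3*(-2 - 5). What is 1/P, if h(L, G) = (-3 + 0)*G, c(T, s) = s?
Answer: 1/1089 ≈ 0.00091827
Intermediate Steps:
d = -21 (d = 3*(-7) = -21)
h(L, G) = -3*G
P = 1089 (P = (-39 - 3*(-2))² = (-39 + 6)² = (-33)² = 1089)
1/P = 1/1089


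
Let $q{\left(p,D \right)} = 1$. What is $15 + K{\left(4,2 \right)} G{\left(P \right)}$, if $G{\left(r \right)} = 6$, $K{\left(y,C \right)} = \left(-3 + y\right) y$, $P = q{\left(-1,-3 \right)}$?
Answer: $39$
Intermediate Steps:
$P = 1$
$K{\left(y,C \right)} = y \left(-3 + y\right)$
$15 + K{\left(4,2 \right)} G{\left(P \right)} = 15 + 4 \left(-3 + 4\right) 6 = 15 + 4 \cdot 1 \cdot 6 = 15 + 4 \cdot 6 = 15 + 24 = 39$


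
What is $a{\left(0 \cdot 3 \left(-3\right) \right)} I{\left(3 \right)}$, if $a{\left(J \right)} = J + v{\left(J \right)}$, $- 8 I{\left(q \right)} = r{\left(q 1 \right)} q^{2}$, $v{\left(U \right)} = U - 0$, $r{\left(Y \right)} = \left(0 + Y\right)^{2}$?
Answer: $0$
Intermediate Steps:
$r{\left(Y \right)} = Y^{2}$
$v{\left(U \right)} = U$ ($v{\left(U \right)} = U + 0 = U$)
$I{\left(q \right)} = - \frac{q^{4}}{8}$ ($I{\left(q \right)} = - \frac{\left(q 1\right)^{2} q^{2}}{8} = - \frac{q^{2} q^{2}}{8} = - \frac{q^{4}}{8}$)
$a{\left(J \right)} = 2 J$ ($a{\left(J \right)} = J + J = 2 J$)
$a{\left(0 \cdot 3 \left(-3\right) \right)} I{\left(3 \right)} = 2 \cdot 0 \cdot 3 \left(-3\right) \left(- \frac{3^{4}}{8}\right) = 2 \cdot 0 \left(-3\right) \left(\left(- \frac{1}{8}\right) 81\right) = 2 \cdot 0 \left(- \frac{81}{8}\right) = 0 \left(- \frac{81}{8}\right) = 0$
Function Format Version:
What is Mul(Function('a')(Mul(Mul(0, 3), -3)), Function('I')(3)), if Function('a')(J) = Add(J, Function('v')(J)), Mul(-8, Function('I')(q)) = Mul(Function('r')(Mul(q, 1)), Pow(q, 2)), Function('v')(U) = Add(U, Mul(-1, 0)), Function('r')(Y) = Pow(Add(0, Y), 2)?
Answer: 0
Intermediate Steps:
Function('r')(Y) = Pow(Y, 2)
Function('v')(U) = U (Function('v')(U) = Add(U, 0) = U)
Function('I')(q) = Mul(Rational(-1, 8), Pow(q, 4)) (Function('I')(q) = Mul(Rational(-1, 8), Mul(Pow(Mul(q, 1), 2), Pow(q, 2))) = Mul(Rational(-1, 8), Mul(Pow(q, 2), Pow(q, 2))) = Mul(Rational(-1, 8), Pow(q, 4)))
Function('a')(J) = Mul(2, J) (Function('a')(J) = Add(J, J) = Mul(2, J))
Mul(Function('a')(Mul(Mul(0, 3), -3)), Function('I')(3)) = Mul(Mul(2, Mul(Mul(0, 3), -3)), Mul(Rational(-1, 8), Pow(3, 4))) = Mul(Mul(2, Mul(0, -3)), Mul(Rational(-1, 8), 81)) = Mul(Mul(2, 0), Rational(-81, 8)) = Mul(0, Rational(-81, 8)) = 0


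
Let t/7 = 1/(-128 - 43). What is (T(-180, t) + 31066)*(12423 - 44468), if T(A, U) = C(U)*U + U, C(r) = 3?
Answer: -170231307610/171 ≈ -9.9551e+8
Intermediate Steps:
t = -7/171 (t = 7/(-128 - 43) = 7/(-171) = 7*(-1/171) = -7/171 ≈ -0.040936)
T(A, U) = 4*U (T(A, U) = 3*U + U = 4*U)
(T(-180, t) + 31066)*(12423 - 44468) = (4*(-7/171) + 31066)*(12423 - 44468) = (-28/171 + 31066)*(-32045) = (5312258/171)*(-32045) = -170231307610/171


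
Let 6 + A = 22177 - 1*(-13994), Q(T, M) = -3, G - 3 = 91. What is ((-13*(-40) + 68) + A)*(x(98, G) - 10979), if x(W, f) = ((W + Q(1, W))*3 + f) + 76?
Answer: -386788572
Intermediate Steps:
G = 94 (G = 3 + 91 = 94)
A = 36165 (A = -6 + (22177 - 1*(-13994)) = -6 + (22177 + 13994) = -6 + 36171 = 36165)
x(W, f) = 67 + f + 3*W (x(W, f) = ((W - 3)*3 + f) + 76 = ((-3 + W)*3 + f) + 76 = ((-9 + 3*W) + f) + 76 = (-9 + f + 3*W) + 76 = 67 + f + 3*W)
((-13*(-40) + 68) + A)*(x(98, G) - 10979) = ((-13*(-40) + 68) + 36165)*((67 + 94 + 3*98) - 10979) = ((520 + 68) + 36165)*((67 + 94 + 294) - 10979) = (588 + 36165)*(455 - 10979) = 36753*(-10524) = -386788572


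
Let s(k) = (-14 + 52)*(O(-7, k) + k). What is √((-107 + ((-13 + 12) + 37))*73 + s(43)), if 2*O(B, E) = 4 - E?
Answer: I*√4290 ≈ 65.498*I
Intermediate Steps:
O(B, E) = 2 - E/2 (O(B, E) = (4 - E)/2 = 2 - E/2)
s(k) = 76 + 19*k (s(k) = (-14 + 52)*((2 - k/2) + k) = 38*(2 + k/2) = 76 + 19*k)
√((-107 + ((-13 + 12) + 37))*73 + s(43)) = √((-107 + ((-13 + 12) + 37))*73 + (76 + 19*43)) = √((-107 + (-1 + 37))*73 + (76 + 817)) = √((-107 + 36)*73 + 893) = √(-71*73 + 893) = √(-5183 + 893) = √(-4290) = I*√4290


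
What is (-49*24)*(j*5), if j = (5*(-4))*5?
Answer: 588000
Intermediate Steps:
j = -100 (j = -20*5 = -100)
(-49*24)*(j*5) = (-49*24)*(-100*5) = -1176*(-500) = 588000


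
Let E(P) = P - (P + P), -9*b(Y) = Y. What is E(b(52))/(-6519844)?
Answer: -13/14669649 ≈ -8.8618e-7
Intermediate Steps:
b(Y) = -Y/9
E(P) = -P (E(P) = P - 2*P = -P)
E(b(52))/(-6519844) = -(-1)*52/9/(-6519844) = -1*(-52/9)*(-1/6519844) = (52/9)*(-1/6519844) = -13/14669649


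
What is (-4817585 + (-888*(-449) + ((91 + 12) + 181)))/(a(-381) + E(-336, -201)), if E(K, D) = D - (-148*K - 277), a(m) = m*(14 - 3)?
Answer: 4418589/53843 ≈ 82.064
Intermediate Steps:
a(m) = 11*m (a(m) = m*11 = 11*m)
E(K, D) = 277 + D + 148*K (E(K, D) = D - (-277 - 148*K) = D + (277 + 148*K) = 277 + D + 148*K)
(-4817585 + (-888*(-449) + ((91 + 12) + 181)))/(a(-381) + E(-336, -201)) = (-4817585 + (-888*(-449) + ((91 + 12) + 181)))/(11*(-381) + (277 - 201 + 148*(-336))) = (-4817585 + (398712 + (103 + 181)))/(-4191 + (277 - 201 - 49728)) = (-4817585 + (398712 + 284))/(-4191 - 49652) = (-4817585 + 398996)/(-53843) = -4418589*(-1/53843) = 4418589/53843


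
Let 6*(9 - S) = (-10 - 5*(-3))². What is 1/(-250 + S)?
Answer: -6/1471 ≈ -0.0040789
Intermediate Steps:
S = 29/6 (S = 9 - (-10 - 5*(-3))²/6 = 9 - (-10 + 15)²/6 = 9 - ⅙*5² = 9 - ⅙*25 = 9 - 25/6 = 29/6 ≈ 4.8333)
1/(-250 + S) = 1/(-250 + 29/6) = 1/(-1471/6) = -6/1471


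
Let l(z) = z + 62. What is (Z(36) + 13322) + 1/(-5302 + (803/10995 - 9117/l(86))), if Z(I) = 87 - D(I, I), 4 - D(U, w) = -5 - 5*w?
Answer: 115382242675760/8727855091 ≈ 13220.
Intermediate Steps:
D(U, w) = 9 + 5*w (D(U, w) = 4 - (-5 - 5*w) = 4 + (5 + 5*w) = 9 + 5*w)
Z(I) = 78 - 5*I (Z(I) = 87 - (9 + 5*I) = 87 + (-9 - 5*I) = 78 - 5*I)
l(z) = 62 + z
(Z(36) + 13322) + 1/(-5302 + (803/10995 - 9117/l(86))) = ((78 - 5*36) + 13322) + 1/(-5302 + (803/10995 - 9117/(62 + 86))) = ((78 - 180) + 13322) + 1/(-5302 + (803*(1/10995) - 9117/148)) = (-102 + 13322) + 1/(-5302 + (803/10995 - 9117*1/148)) = 13220 + 1/(-5302 + (803/10995 - 9117/148)) = 13220 + 1/(-5302 - 100122571/1627260) = 13220 + 1/(-8727855091/1627260) = 13220 - 1627260/8727855091 = 115382242675760/8727855091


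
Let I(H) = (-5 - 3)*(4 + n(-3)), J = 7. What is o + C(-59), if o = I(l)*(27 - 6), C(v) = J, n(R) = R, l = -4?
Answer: -161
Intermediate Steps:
C(v) = 7
I(H) = -8 (I(H) = (-5 - 3)*(4 - 3) = -8*1 = -8)
o = -168 (o = -8*(27 - 6) = -8*21 = -168)
o + C(-59) = -168 + 7 = -161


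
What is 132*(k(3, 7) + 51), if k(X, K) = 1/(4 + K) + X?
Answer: 7140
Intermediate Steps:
k(X, K) = X + 1/(4 + K)
132*(k(3, 7) + 51) = 132*((1 + 4*3 + 7*3)/(4 + 7) + 51) = 132*((1 + 12 + 21)/11 + 51) = 132*((1/11)*34 + 51) = 132*(34/11 + 51) = 132*(595/11) = 7140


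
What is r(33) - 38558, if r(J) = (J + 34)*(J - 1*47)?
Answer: -39496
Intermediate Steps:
r(J) = (-47 + J)*(34 + J) (r(J) = (34 + J)*(J - 47) = (34 + J)*(-47 + J) = (-47 + J)*(34 + J))
r(33) - 38558 = (-1598 + 33² - 13*33) - 38558 = (-1598 + 1089 - 429) - 38558 = -938 - 38558 = -39496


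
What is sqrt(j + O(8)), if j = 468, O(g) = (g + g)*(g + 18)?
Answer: 2*sqrt(221) ≈ 29.732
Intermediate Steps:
O(g) = 2*g*(18 + g) (O(g) = (2*g)*(18 + g) = 2*g*(18 + g))
sqrt(j + O(8)) = sqrt(468 + 2*8*(18 + 8)) = sqrt(468 + 2*8*26) = sqrt(468 + 416) = sqrt(884) = 2*sqrt(221)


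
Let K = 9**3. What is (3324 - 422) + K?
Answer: 3631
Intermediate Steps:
K = 729
(3324 - 422) + K = (3324 - 422) + 729 = 2902 + 729 = 3631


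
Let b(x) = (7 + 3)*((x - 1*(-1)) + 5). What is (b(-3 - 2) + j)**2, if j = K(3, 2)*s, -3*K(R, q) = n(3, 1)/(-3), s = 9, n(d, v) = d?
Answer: 169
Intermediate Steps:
b(x) = 60 + 10*x (b(x) = 10*((x + 1) + 5) = 10*((1 + x) + 5) = 10*(6 + x) = 60 + 10*x)
K(R, q) = 1/3 (K(R, q) = -1/(-3) = -(-1)/3 = -1/3*(-1) = 1/3)
j = 3 (j = (1/3)*9 = 3)
(b(-3 - 2) + j)**2 = ((60 + 10*(-3 - 2)) + 3)**2 = ((60 + 10*(-5)) + 3)**2 = ((60 - 50) + 3)**2 = (10 + 3)**2 = 13**2 = 169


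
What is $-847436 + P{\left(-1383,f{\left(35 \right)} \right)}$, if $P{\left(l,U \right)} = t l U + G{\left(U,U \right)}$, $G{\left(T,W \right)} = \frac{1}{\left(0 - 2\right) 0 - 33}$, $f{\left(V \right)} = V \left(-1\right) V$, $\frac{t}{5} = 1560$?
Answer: $\frac{436052679611}{33} \approx 1.3214 \cdot 10^{10}$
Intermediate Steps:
$t = 7800$ ($t = 5 \cdot 1560 = 7800$)
$f{\left(V \right)} = - V^{2}$ ($f{\left(V \right)} = - V V = - V^{2}$)
$G{\left(T,W \right)} = - \frac{1}{33}$ ($G{\left(T,W \right)} = \frac{1}{\left(-2\right) 0 - 33} = \frac{1}{0 - 33} = \frac{1}{-33} = - \frac{1}{33}$)
$P{\left(l,U \right)} = - \frac{1}{33} + 7800 U l$ ($P{\left(l,U \right)} = 7800 l U - \frac{1}{33} = 7800 U l - \frac{1}{33} = - \frac{1}{33} + 7800 U l$)
$-847436 + P{\left(-1383,f{\left(35 \right)} \right)} = -847436 - \left(\frac{1}{33} - 7800 \left(- 35^{2}\right) \left(-1383\right)\right) = -847436 - \left(\frac{1}{33} - 7800 \left(\left(-1\right) 1225\right) \left(-1383\right)\right) = -847436 - \left(\frac{1}{33} + 9555000 \left(-1383\right)\right) = -847436 + \left(- \frac{1}{33} + 13214565000\right) = -847436 + \frac{436080644999}{33} = \frac{436052679611}{33}$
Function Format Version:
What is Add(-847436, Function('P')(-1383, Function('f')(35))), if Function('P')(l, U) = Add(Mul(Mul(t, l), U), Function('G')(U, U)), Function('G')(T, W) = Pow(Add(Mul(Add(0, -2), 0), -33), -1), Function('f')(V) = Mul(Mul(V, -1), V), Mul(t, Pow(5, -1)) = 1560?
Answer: Rational(436052679611, 33) ≈ 1.3214e+10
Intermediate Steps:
t = 7800 (t = Mul(5, 1560) = 7800)
Function('f')(V) = Mul(-1, Pow(V, 2)) (Function('f')(V) = Mul(Mul(-1, V), V) = Mul(-1, Pow(V, 2)))
Function('G')(T, W) = Rational(-1, 33) (Function('G')(T, W) = Pow(Add(Mul(-2, 0), -33), -1) = Pow(Add(0, -33), -1) = Pow(-33, -1) = Rational(-1, 33))
Function('P')(l, U) = Add(Rational(-1, 33), Mul(7800, U, l)) (Function('P')(l, U) = Add(Mul(Mul(7800, l), U), Rational(-1, 33)) = Add(Mul(7800, U, l), Rational(-1, 33)) = Add(Rational(-1, 33), Mul(7800, U, l)))
Add(-847436, Function('P')(-1383, Function('f')(35))) = Add(-847436, Add(Rational(-1, 33), Mul(7800, Mul(-1, Pow(35, 2)), -1383))) = Add(-847436, Add(Rational(-1, 33), Mul(7800, Mul(-1, 1225), -1383))) = Add(-847436, Add(Rational(-1, 33), Mul(7800, -1225, -1383))) = Add(-847436, Add(Rational(-1, 33), 13214565000)) = Add(-847436, Rational(436080644999, 33)) = Rational(436052679611, 33)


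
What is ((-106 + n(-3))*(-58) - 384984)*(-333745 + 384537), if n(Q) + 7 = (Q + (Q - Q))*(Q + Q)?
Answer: -19274243408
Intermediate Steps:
n(Q) = -7 + 2*Q² (n(Q) = -7 + (Q + (Q - Q))*(Q + Q) = -7 + (Q + 0)*(2*Q) = -7 + Q*(2*Q) = -7 + 2*Q²)
((-106 + n(-3))*(-58) - 384984)*(-333745 + 384537) = ((-106 + (-7 + 2*(-3)²))*(-58) - 384984)*(-333745 + 384537) = ((-106 + (-7 + 2*9))*(-58) - 384984)*50792 = ((-106 + (-7 + 18))*(-58) - 384984)*50792 = ((-106 + 11)*(-58) - 384984)*50792 = (-95*(-58) - 384984)*50792 = (5510 - 384984)*50792 = -379474*50792 = -19274243408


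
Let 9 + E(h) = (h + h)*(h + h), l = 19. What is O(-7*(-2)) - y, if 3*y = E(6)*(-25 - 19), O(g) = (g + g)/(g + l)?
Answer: 65368/33 ≈ 1980.8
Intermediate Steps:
E(h) = -9 + 4*h² (E(h) = -9 + (h + h)*(h + h) = -9 + (2*h)*(2*h) = -9 + 4*h²)
O(g) = 2*g/(19 + g) (O(g) = (g + g)/(g + 19) = (2*g)/(19 + g) = 2*g/(19 + g))
y = -1980 (y = ((-9 + 4*6²)*(-25 - 19))/3 = ((-9 + 4*36)*(-44))/3 = ((-9 + 144)*(-44))/3 = (135*(-44))/3 = (⅓)*(-5940) = -1980)
O(-7*(-2)) - y = 2*(-7*(-2))/(19 - 7*(-2)) - 1*(-1980) = 2*14/(19 + 14) + 1980 = 2*14/33 + 1980 = 2*14*(1/33) + 1980 = 28/33 + 1980 = 65368/33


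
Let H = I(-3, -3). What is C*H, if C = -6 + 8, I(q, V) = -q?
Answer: 6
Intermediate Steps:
H = 3 (H = -1*(-3) = 3)
C = 2
C*H = 2*3 = 6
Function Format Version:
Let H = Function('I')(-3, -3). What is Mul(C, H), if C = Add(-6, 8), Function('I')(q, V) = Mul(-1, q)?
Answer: 6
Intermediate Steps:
H = 3 (H = Mul(-1, -3) = 3)
C = 2
Mul(C, H) = Mul(2, 3) = 6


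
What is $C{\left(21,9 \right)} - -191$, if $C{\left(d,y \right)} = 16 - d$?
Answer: $186$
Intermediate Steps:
$C{\left(21,9 \right)} - -191 = \left(16 - 21\right) - -191 = \left(16 - 21\right) + 191 = -5 + 191 = 186$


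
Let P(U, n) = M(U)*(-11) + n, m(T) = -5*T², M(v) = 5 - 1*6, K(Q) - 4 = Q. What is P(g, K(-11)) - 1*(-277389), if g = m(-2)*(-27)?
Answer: 277393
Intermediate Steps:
K(Q) = 4 + Q
M(v) = -1 (M(v) = 5 - 6 = -1)
g = 540 (g = -5*(-2)²*(-27) = -5*4*(-27) = -20*(-27) = 540)
P(U, n) = 11 + n (P(U, n) = -1*(-11) + n = 11 + n)
P(g, K(-11)) - 1*(-277389) = (11 + (4 - 11)) - 1*(-277389) = (11 - 7) + 277389 = 4 + 277389 = 277393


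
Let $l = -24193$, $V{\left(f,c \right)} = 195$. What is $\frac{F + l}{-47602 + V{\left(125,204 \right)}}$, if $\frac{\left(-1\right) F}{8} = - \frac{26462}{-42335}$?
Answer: $\frac{1024422351}{2006975345} \approx 0.51043$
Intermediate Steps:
$F = - \frac{211696}{42335}$ ($F = - 8 \left(- \frac{26462}{-42335}\right) = - 8 \left(\left(-26462\right) \left(- \frac{1}{42335}\right)\right) = \left(-8\right) \frac{26462}{42335} = - \frac{211696}{42335} \approx -5.0005$)
$\frac{F + l}{-47602 + V{\left(125,204 \right)}} = \frac{- \frac{211696}{42335} - 24193}{-47602 + 195} = - \frac{1024422351}{42335 \left(-47407\right)} = \left(- \frac{1024422351}{42335}\right) \left(- \frac{1}{47407}\right) = \frac{1024422351}{2006975345}$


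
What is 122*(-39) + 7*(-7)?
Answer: -4807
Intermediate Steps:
122*(-39) + 7*(-7) = -4758 - 49 = -4807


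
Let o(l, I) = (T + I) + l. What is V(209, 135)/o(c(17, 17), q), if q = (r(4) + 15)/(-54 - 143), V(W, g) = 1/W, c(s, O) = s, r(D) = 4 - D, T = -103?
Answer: -197/3544013 ≈ -5.5587e-5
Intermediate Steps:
q = -15/197 (q = ((4 - 1*4) + 15)/(-54 - 143) = ((4 - 4) + 15)/(-197) = (0 + 15)*(-1/197) = 15*(-1/197) = -15/197 ≈ -0.076142)
o(l, I) = -103 + I + l (o(l, I) = (-103 + I) + l = -103 + I + l)
V(209, 135)/o(c(17, 17), q) = 1/(209*(-103 - 15/197 + 17)) = 1/(209*(-16957/197)) = (1/209)*(-197/16957) = -197/3544013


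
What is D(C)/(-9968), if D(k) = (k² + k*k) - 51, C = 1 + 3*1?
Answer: 19/9968 ≈ 0.0019061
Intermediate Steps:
C = 4 (C = 1 + 3 = 4)
D(k) = -51 + 2*k² (D(k) = (k² + k²) - 51 = 2*k² - 51 = -51 + 2*k²)
D(C)/(-9968) = (-51 + 2*4²)/(-9968) = (-51 + 2*16)*(-1/9968) = (-51 + 32)*(-1/9968) = -19*(-1/9968) = 19/9968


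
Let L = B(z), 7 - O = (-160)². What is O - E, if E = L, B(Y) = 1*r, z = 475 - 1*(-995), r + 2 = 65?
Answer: -25656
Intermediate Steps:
r = 63 (r = -2 + 65 = 63)
z = 1470 (z = 475 + 995 = 1470)
O = -25593 (O = 7 - 1*(-160)² = 7 - 1*25600 = 7 - 25600 = -25593)
B(Y) = 63 (B(Y) = 1*63 = 63)
L = 63
E = 63
O - E = -25593 - 1*63 = -25593 - 63 = -25656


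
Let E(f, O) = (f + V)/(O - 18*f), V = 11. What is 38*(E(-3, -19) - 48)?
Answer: -63536/35 ≈ -1815.3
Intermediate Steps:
E(f, O) = (11 + f)/(O - 18*f) (E(f, O) = (f + 11)/(O - 18*f) = (11 + f)/(O - 18*f))
38*(E(-3, -19) - 48) = 38*((11 - 3)/(-19 - 18*(-3)) - 48) = 38*(8/(-19 + 54) - 48) = 38*(8/35 - 48) = 38*(-1672/35) = -63536/35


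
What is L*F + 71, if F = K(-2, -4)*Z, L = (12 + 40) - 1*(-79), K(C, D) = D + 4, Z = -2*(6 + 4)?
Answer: 71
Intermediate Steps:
Z = -20 (Z = -2*10 = -20)
K(C, D) = 4 + D
L = 131 (L = 52 + 79 = 131)
F = 0 (F = (4 - 4)*(-20) = 0*(-20) = 0)
L*F + 71 = 131*0 + 71 = 0 + 71 = 71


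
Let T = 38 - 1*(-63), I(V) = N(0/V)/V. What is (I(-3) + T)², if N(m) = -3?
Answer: 10404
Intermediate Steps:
I(V) = -3/V
T = 101 (T = 38 + 63 = 101)
(I(-3) + T)² = (-3/(-3) + 101)² = (-3*(-⅓) + 101)² = (1 + 101)² = 102² = 10404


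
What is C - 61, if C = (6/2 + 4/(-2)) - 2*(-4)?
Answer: -52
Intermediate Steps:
C = 9 (C = (6*(½) + 4*(-½)) + 8 = (3 - 2) + 8 = 1 + 8 = 9)
C - 61 = 9 - 61 = -52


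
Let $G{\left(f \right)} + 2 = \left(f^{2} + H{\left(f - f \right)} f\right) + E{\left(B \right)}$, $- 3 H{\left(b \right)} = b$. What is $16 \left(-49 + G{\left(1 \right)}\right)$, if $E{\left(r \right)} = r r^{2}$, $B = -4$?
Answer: $-1824$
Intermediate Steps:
$H{\left(b \right)} = - \frac{b}{3}$
$E{\left(r \right)} = r^{3}$
$G{\left(f \right)} = -66 + f^{2}$ ($G{\left(f \right)} = -2 + \left(\left(f^{2} + - \frac{f - f}{3} f\right) + \left(-4\right)^{3}\right) = -2 - \left(64 - f^{2} - \left(- \frac{1}{3}\right) 0 f\right) = -2 + \left(\left(f^{2} + 0 f\right) - 64\right) = -2 + \left(\left(f^{2} + 0\right) - 64\right) = -2 + \left(f^{2} - 64\right) = -2 + \left(-64 + f^{2}\right) = -66 + f^{2}$)
$16 \left(-49 + G{\left(1 \right)}\right) = 16 \left(-49 - \left(66 - 1^{2}\right)\right) = 16 \left(-49 + \left(-66 + 1\right)\right) = 16 \left(-49 - 65\right) = 16 \left(-114\right) = -1824$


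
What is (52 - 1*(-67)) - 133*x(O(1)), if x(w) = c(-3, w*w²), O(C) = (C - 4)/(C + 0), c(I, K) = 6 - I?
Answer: -1078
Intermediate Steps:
O(C) = (-4 + C)/C
x(w) = 9 (x(w) = 6 - 1*(-3) = 6 + 3 = 9)
(52 - 1*(-67)) - 133*x(O(1)) = (52 - 1*(-67)) - 133*9 = (52 + 67) - 1197 = 119 - 1197 = -1078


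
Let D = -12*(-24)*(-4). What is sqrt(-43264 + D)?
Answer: 8*I*sqrt(694) ≈ 210.75*I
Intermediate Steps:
D = -1152 (D = 288*(-4) = -1152)
sqrt(-43264 + D) = sqrt(-43264 - 1152) = sqrt(-44416) = 8*I*sqrt(694)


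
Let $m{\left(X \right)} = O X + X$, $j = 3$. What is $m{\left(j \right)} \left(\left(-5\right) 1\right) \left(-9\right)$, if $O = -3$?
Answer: $-270$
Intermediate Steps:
$m{\left(X \right)} = - 2 X$ ($m{\left(X \right)} = - 3 X + X = - 2 X$)
$m{\left(j \right)} \left(\left(-5\right) 1\right) \left(-9\right) = \left(-2\right) 3 \left(\left(-5\right) 1\right) \left(-9\right) = \left(-6\right) \left(-5\right) \left(-9\right) = 30 \left(-9\right) = -270$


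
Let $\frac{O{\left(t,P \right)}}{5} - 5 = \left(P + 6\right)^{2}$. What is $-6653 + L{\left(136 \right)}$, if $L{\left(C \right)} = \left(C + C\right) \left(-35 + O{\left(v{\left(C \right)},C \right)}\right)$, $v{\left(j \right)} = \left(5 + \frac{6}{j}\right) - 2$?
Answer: $27413667$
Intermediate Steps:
$v{\left(j \right)} = 3 + \frac{6}{j}$
$O{\left(t,P \right)} = 25 + 5 \left(6 + P\right)^{2}$ ($O{\left(t,P \right)} = 25 + 5 \left(P + 6\right)^{2} = 25 + 5 \left(6 + P\right)^{2}$)
$L{\left(C \right)} = 2 C \left(-10 + 5 \left(6 + C\right)^{2}\right)$ ($L{\left(C \right)} = \left(C + C\right) \left(-35 + \left(25 + 5 \left(6 + C\right)^{2}\right)\right) = 2 C \left(-10 + 5 \left(6 + C\right)^{2}\right)$)
$-6653 + L{\left(136 \right)} = -6653 + 10 \cdot 136 \left(-2 + \left(6 + 136\right)^{2}\right) = -6653 + 10 \cdot 136 \left(-2 + 142^{2}\right) = -6653 + 10 \cdot 136 \left(-2 + 20164\right) = -6653 + 10 \cdot 136 \cdot 20162 = -6653 + 27420320 = 27413667$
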